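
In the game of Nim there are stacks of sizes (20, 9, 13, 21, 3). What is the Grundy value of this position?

6

Compute the nim-sum pairwise:
20 ⊕ 9 = 29
29 ⊕ 13 = 16
16 ⊕ 21 = 5
5 ⊕ 3 = 6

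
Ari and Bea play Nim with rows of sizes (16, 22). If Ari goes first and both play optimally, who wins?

Compute the nim-sum pairwise:
16 ⊕ 22 = 6
The nim-sum is 6 ≠ 0, so this is an N-position: the player to move can win; Ari has a winning move.

Ari wins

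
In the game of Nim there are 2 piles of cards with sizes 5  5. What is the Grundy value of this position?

Compute the nim-sum pairwise:
5 XOR 5 = 0

0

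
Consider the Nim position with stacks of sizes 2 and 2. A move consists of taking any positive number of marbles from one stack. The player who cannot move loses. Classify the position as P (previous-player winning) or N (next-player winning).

P-position

Nim-sum: 2 ⊕ 2 = 0.
The nim-sum is 0, so this is a P-position: the player to move is in a losing position under optimal play.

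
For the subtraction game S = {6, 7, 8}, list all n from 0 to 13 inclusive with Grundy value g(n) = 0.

0, 1, 2, 3, 4, 5

Grundy values for subtraction set {6, 7, 8}:
g(0) = mex{} = 0
g(1) = mex{} = 0
g(2) = mex{} = 0
g(3) = mex{} = 0
g(4) = mex{} = 0
g(5) = mex{} = 0
g(6) = mex{0} = 1
g(7) = mex{0} = 1
g(8) = mex{0} = 1
g(9) = mex{0} = 1
g(10) = mex{0} = 1
g(11) = mex{0} = 1
g(12) = mex{0,1} = 2
g(13) = mex{0,1} = 2
The P-positions (g = 0) in 0..13 are 0, 1, 2, 3, 4, 5.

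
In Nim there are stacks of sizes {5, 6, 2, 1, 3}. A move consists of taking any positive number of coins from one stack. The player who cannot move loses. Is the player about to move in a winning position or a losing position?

Winning position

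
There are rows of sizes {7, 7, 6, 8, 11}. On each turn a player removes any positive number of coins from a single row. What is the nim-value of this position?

5

Compute the nim-sum pairwise:
7 ^ 7 = 0
0 ^ 6 = 6
6 ^ 8 = 14
14 ^ 11 = 5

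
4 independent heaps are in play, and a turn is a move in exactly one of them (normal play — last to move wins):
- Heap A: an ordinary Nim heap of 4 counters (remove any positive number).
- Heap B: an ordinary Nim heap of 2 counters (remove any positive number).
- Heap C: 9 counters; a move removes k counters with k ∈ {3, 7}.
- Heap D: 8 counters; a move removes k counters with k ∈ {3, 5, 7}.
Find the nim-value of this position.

5

Heap A is a plain Nim heap of size 4, so its Grundy value is 4.
Heap B is a plain Nim heap of size 2, so its Grundy value is 2.
For heap C, compute g(0), g(1), … with moves {3, 7}:
g(0) = mex{} = 0
g(1) = mex{} = 0
g(2) = mex{} = 0
g(3) = mex{0} = 1
g(4) = mex{0} = 1
g(5) = mex{0} = 1
g(6) = mex{1} = 0
g(7) = mex{0,1} = 2
g(8) = mex{0,1} = 2
g(9) = mex{0} = 1
So g(9) = 1.
Grundy values for heap D (subtraction set {3, 5, 7}):
k:     0  1  2  3  4  5  6  7  8
g(k):  0  0  0  1  1  1  2  2  2
So g(8) = 2.
By the Sprague-Grundy theorem, the Grundy value of a sum of independent games is the XOR of the component values.
Combined value = 4 ⊕ 2 ⊕ 1 ⊕ 2 = 5.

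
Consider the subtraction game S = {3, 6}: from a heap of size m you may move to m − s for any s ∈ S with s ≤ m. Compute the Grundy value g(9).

0

Build the Grundy sequence with g(k) = mex{g(k−s) : s ∈ {3, 6}, s ≤ k}:
g(0) = mex{} = 0
g(1) = mex{} = 0
g(2) = mex{} = 0
g(3) = mex{0} = 1
g(4) = mex{0} = 1
g(5) = mex{0} = 1
g(6) = mex{0,1} = 2
g(7) = mex{0,1} = 2
g(8) = mex{0,1} = 2
g(9) = mex{1,2} = 0
So g(9) = 0.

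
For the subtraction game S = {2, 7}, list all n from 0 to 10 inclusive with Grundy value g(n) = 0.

Compute g(0), g(1), … for moves {2, 7}:
k:     0  1  2  3  4  5  6  7  8  9 10
g(k):  0  0  1  1  0  0  1  1  2  0  0
The P-positions (g = 0) in 0..10 are 0, 1, 4, 5, 9, 10.

0, 1, 4, 5, 9, 10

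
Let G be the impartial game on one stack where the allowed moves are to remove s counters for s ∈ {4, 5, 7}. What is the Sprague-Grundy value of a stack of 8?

2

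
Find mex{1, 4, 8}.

0 is not in the set, so the mex is 0.

0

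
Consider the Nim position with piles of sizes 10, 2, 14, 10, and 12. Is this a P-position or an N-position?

In binary:
  1010  (10)
  0010  (2)
  1110  (14)
  1010  (10)
  1100  (12)
  ----
  0000  (0)
The nim-sum is 0, so this is a P-position: the player to move is in a losing position under optimal play.

P-position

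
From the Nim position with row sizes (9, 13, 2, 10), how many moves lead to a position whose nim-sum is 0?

In binary:
  1001  (9)
  1101  (13)
  0010  (2)
  1010  (10)
  ----
  1100  (12)
The overall nim-sum is X = 12. A row of size p has a winning move iff p XOR X < p (reduce it to p XOR X).
  9: 9 XOR 12 = 5 < 9 — winning move (to 5).
  13: 13 XOR 12 = 1 < 13 — winning move (to 1).
  2: 2 XOR 12 = 14 ≥ 2 — no move.
  10: 10 XOR 12 = 6 < 10 — winning move (to 6).
That gives 3 winning moves.

3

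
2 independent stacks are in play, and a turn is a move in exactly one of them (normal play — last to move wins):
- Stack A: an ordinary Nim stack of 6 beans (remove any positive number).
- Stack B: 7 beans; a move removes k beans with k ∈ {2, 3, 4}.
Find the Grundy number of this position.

6

Stack A is a plain Nim stack of size 6, so its Grundy value is 6.
For stack B, compute g(0), g(1), … with moves {2, 3, 4}:
k:     0  1  2  3  4  5  6  7
g(k):  0  0  1  1  2  2  0  0
So g(7) = 0.
The value of a disjunctive sum is the nim-sum of the parts.
Combined value = 6 XOR 0 = 6.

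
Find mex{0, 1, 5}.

2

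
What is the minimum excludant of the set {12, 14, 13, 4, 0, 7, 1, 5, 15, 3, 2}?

6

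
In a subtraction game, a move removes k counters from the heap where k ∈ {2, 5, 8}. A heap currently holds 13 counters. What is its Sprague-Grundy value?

1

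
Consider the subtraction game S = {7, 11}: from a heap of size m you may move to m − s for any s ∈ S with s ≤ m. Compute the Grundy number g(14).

Build the Grundy sequence with g(k) = mex{g(k−s) : s ∈ {7, 11}, s ≤ k}:
k:     0  1  2  3  4  5  6  7  8  9 10 11 12 13 14
g(k):  0  0  0  0  0  0  0  1  1  1  1  1  1  1  2
So g(14) = 2.

2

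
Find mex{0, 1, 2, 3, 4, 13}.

The values 0, 1, 2, 3, 4 are all present; 5 is the first non-negative integer missing from the set.

5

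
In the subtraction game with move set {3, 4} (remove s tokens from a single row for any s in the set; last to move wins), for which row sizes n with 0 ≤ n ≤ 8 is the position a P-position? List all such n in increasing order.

0, 1, 2, 7, 8

Build the Grundy sequence with g(k) = mex{g(k−s) : s ∈ {3, 4}, s ≤ k}:
g(0) = mex{} = 0
g(1) = mex{} = 0
g(2) = mex{} = 0
g(3) = mex{0} = 1
g(4) = mex{0} = 1
g(5) = mex{0} = 1
g(6) = mex{0,1} = 2
g(7) = mex{1} = 0
g(8) = mex{1} = 0
The P-positions (g = 0) in 0..8 are 0, 1, 2, 7, 8.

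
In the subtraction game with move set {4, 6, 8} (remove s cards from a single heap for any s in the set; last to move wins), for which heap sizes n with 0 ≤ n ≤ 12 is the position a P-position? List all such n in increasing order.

0, 1, 2, 3, 12

Grundy values for subtraction set {4, 6, 8}:
g(0) = mex{} = 0
g(1) = mex{} = 0
g(2) = mex{} = 0
g(3) = mex{} = 0
g(4) = mex{0} = 1
g(5) = mex{0} = 1
g(6) = mex{0} = 1
g(7) = mex{0} = 1
g(8) = mex{0,1} = 2
g(9) = mex{0,1} = 2
g(10) = mex{0,1} = 2
g(11) = mex{0,1} = 2
g(12) = mex{1,2} = 0
The P-positions (g = 0) in 0..12 are 0, 1, 2, 3, 12.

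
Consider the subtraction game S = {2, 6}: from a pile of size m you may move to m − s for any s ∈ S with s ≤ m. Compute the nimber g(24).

Compute g(0), g(1), … for moves {2, 6}:
k:     0  1  2  3  4  5  6  7  8  9 10 11 12 13 14 15 16 17 18 19 20 21 22 23 24
g(k):  0  0  1  1  0  0  1  1  0  0  1  1  0  0  1  1  0  0  1  1  0  0  1  1  0
So g(24) = 0.

0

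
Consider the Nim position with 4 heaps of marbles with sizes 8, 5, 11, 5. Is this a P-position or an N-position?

Nim-sum: 8 ⊕ 5 ⊕ 11 ⊕ 5 = 3.
The nim-sum is 3 ≠ 0, so this is an N-position: the player to move can win.

N-position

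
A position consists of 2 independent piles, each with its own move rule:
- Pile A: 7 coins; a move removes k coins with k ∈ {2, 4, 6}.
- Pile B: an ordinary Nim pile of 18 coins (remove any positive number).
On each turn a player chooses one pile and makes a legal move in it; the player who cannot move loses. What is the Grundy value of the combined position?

Build the Grundy sequence for pile A with g(k) = mex{g(k−s) : s ∈ {2, 4, 6}, s ≤ k}:
k:     0  1  2  3  4  5  6  7
g(k):  0  0  1  1  2  2  3  3
So g(7) = 3.
Pile B is a plain Nim pile of size 18, so its Grundy value is 18.
The value of a disjunctive sum is the nim-sum of the parts.
Combined value = 3 ⊕ 18 = 17.

17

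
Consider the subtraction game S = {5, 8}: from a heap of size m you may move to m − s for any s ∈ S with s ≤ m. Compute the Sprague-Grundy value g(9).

Build the Grundy sequence with g(k) = mex{g(k−s) : s ∈ {5, 8}, s ≤ k}:
k:     0  1  2  3  4  5  6  7  8  9
g(k):  0  0  0  0  0  1  1  1  1  1
So g(9) = 1.

1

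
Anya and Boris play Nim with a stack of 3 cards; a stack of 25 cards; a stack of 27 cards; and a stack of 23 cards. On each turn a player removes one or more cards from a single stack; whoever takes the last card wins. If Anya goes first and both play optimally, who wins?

Bitwise XOR of the heap sizes:
  00011  (3)
  11001  (25)
  11011  (27)
  10111  (23)
  -----
  10110  (22)
The nim-sum is 22 ≠ 0, so this is an N-position: the player to move can win; Anya has a winning move.

Anya wins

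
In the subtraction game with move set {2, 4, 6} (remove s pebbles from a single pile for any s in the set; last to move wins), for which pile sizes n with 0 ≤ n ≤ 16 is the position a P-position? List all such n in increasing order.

0, 1, 8, 9, 16

Build the Grundy sequence with g(k) = mex{g(k−s) : s ∈ {2, 4, 6}, s ≤ k}:
k:     0  1  2  3  4  5  6  7  8  9 10 11 12 13 14 15 16
g(k):  0  0  1  1  2  2  3  3  0  0  1  1  2  2  3  3  0
The P-positions (g = 0) in 0..16 are 0, 1, 8, 9, 16.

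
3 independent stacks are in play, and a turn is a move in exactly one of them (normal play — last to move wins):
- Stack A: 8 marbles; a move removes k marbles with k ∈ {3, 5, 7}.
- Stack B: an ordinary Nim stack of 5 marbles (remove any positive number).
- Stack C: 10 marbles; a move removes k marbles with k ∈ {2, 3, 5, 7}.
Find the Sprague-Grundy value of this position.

Build the Grundy sequence for stack A with g(k) = mex{g(k−s) : s ∈ {3, 5, 7}, s ≤ k}:
g(0) = mex{} = 0
g(1) = mex{} = 0
g(2) = mex{} = 0
g(3) = mex{0} = 1
g(4) = mex{0} = 1
g(5) = mex{0} = 1
g(6) = mex{0,1} = 2
g(7) = mex{0,1} = 2
g(8) = mex{0,1} = 2
So g(8) = 2.
Stack B is a plain Nim stack of size 5, so its Grundy value is 5.
For stack C, compute g(0), g(1), … with moves {2, 3, 5, 7}:
g(0) = mex{} = 0
g(1) = mex{} = 0
g(2) = mex{0} = 1
g(3) = mex{0} = 1
g(4) = mex{0,1} = 2
g(5) = mex{0,1} = 2
g(6) = mex{0,1,2} = 3
g(7) = mex{0,1,2} = 3
g(8) = mex{0,1,2,3} = 4
g(9) = mex{1,2,3} = 0
g(10) = mex{1,2,3,4} = 0
So g(10) = 0.
By the Sprague-Grundy theorem, the Grundy value of a sum of independent games is the XOR of the component values.
Combined value = 2 ⊕ 5 ⊕ 0 = 7.

7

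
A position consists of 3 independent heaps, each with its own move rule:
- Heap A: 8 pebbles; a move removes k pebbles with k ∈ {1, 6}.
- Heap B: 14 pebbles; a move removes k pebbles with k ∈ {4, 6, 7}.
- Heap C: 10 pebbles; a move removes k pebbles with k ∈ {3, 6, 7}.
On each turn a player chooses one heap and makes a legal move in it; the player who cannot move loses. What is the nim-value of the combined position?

1

Build the Grundy sequence for heap A with g(k) = mex{g(k−s) : s ∈ {1, 6}, s ≤ k}:
g(0) = mex{} = 0
g(1) = mex{0} = 1
g(2) = mex{1} = 0
g(3) = mex{0} = 1
g(4) = mex{1} = 0
g(5) = mex{0} = 1
g(6) = mex{0,1} = 2
g(7) = mex{1,2} = 0
g(8) = mex{0} = 1
So g(8) = 1.
Grundy values for heap B (subtraction set {4, 6, 7}):
g(0) = mex{} = 0
g(1) = mex{} = 0
g(2) = mex{} = 0
g(3) = mex{} = 0
g(4) = mex{0} = 1
g(5) = mex{0} = 1
g(6) = mex{0} = 1
g(7) = mex{0} = 1
g(8) = mex{0,1} = 2
g(9) = mex{0,1} = 2
g(10) = mex{0,1} = 2
g(11) = mex{1} = 0
g(12) = mex{1,2} = 0
g(13) = mex{1,2} = 0
g(14) = mex{1,2} = 0
So g(14) = 0.
Grundy values for heap C (subtraction set {3, 6, 7}):
g(0) = mex{} = 0
g(1) = mex{} = 0
g(2) = mex{} = 0
g(3) = mex{0} = 1
g(4) = mex{0} = 1
g(5) = mex{0} = 1
g(6) = mex{0,1} = 2
g(7) = mex{0,1} = 2
g(8) = mex{0,1} = 2
g(9) = mex{0,1,2} = 3
g(10) = mex{1,2} = 0
So g(10) = 0.
The value of a disjunctive sum is the nim-sum of the parts.
Combined value = 1 ⊕ 0 ⊕ 0 = 1.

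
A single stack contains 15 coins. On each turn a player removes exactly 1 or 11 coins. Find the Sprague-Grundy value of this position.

1

Compute g(0), g(1), … for moves {1, 11}:
k:     0  1  2  3  4  5  6  7  8  9 10 11 12 13 14 15
g(k):  0  1  0  1  0  1  0  1  0  1  0  1  0  1  0  1
So g(15) = 1.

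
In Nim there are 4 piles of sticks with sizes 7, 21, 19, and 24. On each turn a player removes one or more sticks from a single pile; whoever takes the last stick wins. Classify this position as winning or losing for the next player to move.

Compute the nim-sum pairwise:
7 ⊕ 21 = 18
18 ⊕ 19 = 1
1 ⊕ 24 = 25
The nim-sum is 25 ≠ 0, so this is an N-position: the player to move can win.

Winning position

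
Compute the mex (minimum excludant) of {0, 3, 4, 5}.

0 is in the set but 1 is not, so the mex is 1.

1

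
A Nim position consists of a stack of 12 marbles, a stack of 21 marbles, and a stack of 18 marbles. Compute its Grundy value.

11

Compute the nim-sum pairwise:
12 ⊕ 21 = 25
25 ⊕ 18 = 11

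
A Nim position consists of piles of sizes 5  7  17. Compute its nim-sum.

Compute the nim-sum pairwise:
5 ⊕ 7 = 2
2 ⊕ 17 = 19

19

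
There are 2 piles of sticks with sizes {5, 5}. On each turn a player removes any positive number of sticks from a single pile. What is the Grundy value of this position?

0

Nim-sum: 5 ^ 5 = 0.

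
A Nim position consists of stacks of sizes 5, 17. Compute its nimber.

20

Compute the nim-sum pairwise:
5 XOR 17 = 20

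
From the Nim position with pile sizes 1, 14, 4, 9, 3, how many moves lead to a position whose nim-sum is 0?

3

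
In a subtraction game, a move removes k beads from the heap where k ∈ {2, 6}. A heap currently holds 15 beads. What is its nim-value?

1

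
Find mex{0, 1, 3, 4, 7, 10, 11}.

The values 0, 1 are all present; 2 is the first non-negative integer missing from the set.

2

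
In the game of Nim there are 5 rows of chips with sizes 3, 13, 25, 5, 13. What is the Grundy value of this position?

31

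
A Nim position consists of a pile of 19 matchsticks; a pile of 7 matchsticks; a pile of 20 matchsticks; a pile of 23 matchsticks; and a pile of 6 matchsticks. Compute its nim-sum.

17

Nim-sum: 19 ⊕ 7 ⊕ 20 ⊕ 23 ⊕ 6 = 17.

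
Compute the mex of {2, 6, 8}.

0 is not in the set, so the mex is 0.

0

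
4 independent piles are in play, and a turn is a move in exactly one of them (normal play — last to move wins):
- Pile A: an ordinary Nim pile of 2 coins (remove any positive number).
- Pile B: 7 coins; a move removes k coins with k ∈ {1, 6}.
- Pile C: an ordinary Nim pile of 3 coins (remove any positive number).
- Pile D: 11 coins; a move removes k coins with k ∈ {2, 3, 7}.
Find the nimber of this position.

1

Pile A is a plain Nim pile of size 2, so its Grundy value is 2.
Build the Grundy sequence for pile B with g(k) = mex{g(k−s) : s ∈ {1, 6}, s ≤ k}:
g(0) = mex{} = 0
g(1) = mex{0} = 1
g(2) = mex{1} = 0
g(3) = mex{0} = 1
g(4) = mex{1} = 0
g(5) = mex{0} = 1
g(6) = mex{0,1} = 2
g(7) = mex{1,2} = 0
So g(7) = 0.
Pile C is a plain Nim pile of size 3, so its Grundy value is 3.
Build the Grundy sequence for pile D with g(k) = mex{g(k−s) : s ∈ {2, 3, 7}, s ≤ k}:
g(0) = mex{} = 0
g(1) = mex{} = 0
g(2) = mex{0} = 1
g(3) = mex{0} = 1
g(4) = mex{0,1} = 2
g(5) = mex{1} = 0
g(6) = mex{1,2} = 0
g(7) = mex{0,2} = 1
g(8) = mex{0} = 1
g(9) = mex{0,1} = 2
g(10) = mex{1} = 0
g(11) = mex{1,2} = 0
So g(11) = 0.
The value of a disjunctive sum is the nim-sum of the parts.
Combined value = 2 XOR 0 XOR 3 XOR 0 = 1.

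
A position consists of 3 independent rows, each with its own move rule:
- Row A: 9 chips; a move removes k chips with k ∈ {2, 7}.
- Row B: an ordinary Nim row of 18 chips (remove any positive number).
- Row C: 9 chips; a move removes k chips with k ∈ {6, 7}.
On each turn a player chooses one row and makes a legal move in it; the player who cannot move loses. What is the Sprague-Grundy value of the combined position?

19

Build the Grundy sequence for row A with g(k) = mex{g(k−s) : s ∈ {2, 7}, s ≤ k}:
g(0) = mex{} = 0
g(1) = mex{} = 0
g(2) = mex{0} = 1
g(3) = mex{0} = 1
g(4) = mex{1} = 0
g(5) = mex{1} = 0
g(6) = mex{0} = 1
g(7) = mex{0} = 1
g(8) = mex{0,1} = 2
g(9) = mex{1} = 0
So g(9) = 0.
Row B is a plain Nim row of size 18, so its Grundy value is 18.
For row C, compute g(0), g(1), … with moves {6, 7}:
g(0) = mex{} = 0
g(1) = mex{} = 0
g(2) = mex{} = 0
g(3) = mex{} = 0
g(4) = mex{} = 0
g(5) = mex{} = 0
g(6) = mex{0} = 1
g(7) = mex{0} = 1
g(8) = mex{0} = 1
g(9) = mex{0} = 1
So g(9) = 1.
The value of a disjunctive sum is the nim-sum of the parts.
Combined value = 0 ⊕ 18 ⊕ 1 = 19.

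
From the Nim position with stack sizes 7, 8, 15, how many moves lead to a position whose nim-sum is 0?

0

Compute the nim-sum pairwise:
7 XOR 8 = 15
15 XOR 15 = 0
The nim-sum is already 0, so every move leaves a nonzero nim-sum — there are no winning moves.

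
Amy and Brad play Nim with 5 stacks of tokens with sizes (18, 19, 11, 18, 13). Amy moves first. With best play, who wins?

Compute the nim-sum pairwise:
18 XOR 19 = 1
1 XOR 11 = 10
10 XOR 18 = 24
24 XOR 13 = 21
The nim-sum is 21 ≠ 0, so this is an N-position: the player to move can win; Amy has a winning move.

Amy wins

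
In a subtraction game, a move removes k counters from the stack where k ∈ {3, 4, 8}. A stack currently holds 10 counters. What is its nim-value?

1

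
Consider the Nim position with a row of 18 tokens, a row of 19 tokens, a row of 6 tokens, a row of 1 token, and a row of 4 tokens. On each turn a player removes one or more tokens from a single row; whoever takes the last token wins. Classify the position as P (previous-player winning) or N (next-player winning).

In binary:
  10010  (18)
  10011  (19)
  00110  (6)
  00001  (1)
  00100  (4)
  -----
  00010  (2)
The nim-sum is 2 ≠ 0, so this is an N-position: the player to move can win.

N-position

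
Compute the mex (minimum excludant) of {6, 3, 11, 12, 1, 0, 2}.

The values 0, 1, 2, 3 are all present; 4 is the first non-negative integer missing from the set.

4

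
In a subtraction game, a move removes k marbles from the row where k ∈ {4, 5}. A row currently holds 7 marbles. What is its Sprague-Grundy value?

Compute g(0), g(1), … for moves {4, 5}:
g(0) = mex{} = 0
g(1) = mex{} = 0
g(2) = mex{} = 0
g(3) = mex{} = 0
g(4) = mex{0} = 1
g(5) = mex{0} = 1
g(6) = mex{0} = 1
g(7) = mex{0} = 1
So g(7) = 1.

1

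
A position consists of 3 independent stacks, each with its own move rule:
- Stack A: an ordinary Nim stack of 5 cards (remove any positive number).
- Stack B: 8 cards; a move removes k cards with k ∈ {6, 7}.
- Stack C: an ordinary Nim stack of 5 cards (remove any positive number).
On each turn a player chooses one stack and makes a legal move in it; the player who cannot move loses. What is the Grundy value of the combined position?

Stack A is a plain Nim stack of size 5, so its Grundy value is 5.
Grundy values for stack B (subtraction set {6, 7}):
k:     0  1  2  3  4  5  6  7  8
g(k):  0  0  0  0  0  0  1  1  1
So g(8) = 1.
Stack C is a plain Nim stack of size 5, so its Grundy value is 5.
By the Sprague-Grundy theorem, the Grundy value of a sum of independent games is the XOR of the component values.
Combined value = 5 XOR 1 XOR 5 = 1.

1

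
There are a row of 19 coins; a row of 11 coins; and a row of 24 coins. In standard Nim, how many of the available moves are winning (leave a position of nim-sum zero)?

0

Compute the nim-sum pairwise:
19 XOR 11 = 24
24 XOR 24 = 0
The nim-sum is already 0, so every move leaves a nonzero nim-sum — there are no winning moves.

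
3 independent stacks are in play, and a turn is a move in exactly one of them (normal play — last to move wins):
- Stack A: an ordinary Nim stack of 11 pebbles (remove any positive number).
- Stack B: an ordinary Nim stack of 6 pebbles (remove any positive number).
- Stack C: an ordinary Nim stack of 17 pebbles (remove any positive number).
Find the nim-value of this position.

28

Stack A is a plain Nim stack of size 11, so its Grundy value is 11.
Stack B is a plain Nim stack of size 6, so its Grundy value is 6.
Stack C is a plain Nim stack of size 17, so its Grundy value is 17.
The value of a disjunctive sum is the nim-sum of the parts.
Combined value = 11 ⊕ 6 ⊕ 17 = 28.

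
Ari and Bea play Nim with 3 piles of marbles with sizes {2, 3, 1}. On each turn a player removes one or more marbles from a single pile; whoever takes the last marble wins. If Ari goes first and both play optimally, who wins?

Compute the nim-sum pairwise:
2 XOR 3 = 1
1 XOR 1 = 0
The nim-sum is 0, so this is a P-position: the player to move is in a losing position under optimal play; Ari is about to move from it and so loses — Bea wins.

Bea wins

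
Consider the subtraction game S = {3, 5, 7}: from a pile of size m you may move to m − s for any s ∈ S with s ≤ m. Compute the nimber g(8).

Grundy values for subtraction set {3, 5, 7}:
k:     0  1  2  3  4  5  6  7  8
g(k):  0  0  0  1  1  1  2  2  2
So g(8) = 2.

2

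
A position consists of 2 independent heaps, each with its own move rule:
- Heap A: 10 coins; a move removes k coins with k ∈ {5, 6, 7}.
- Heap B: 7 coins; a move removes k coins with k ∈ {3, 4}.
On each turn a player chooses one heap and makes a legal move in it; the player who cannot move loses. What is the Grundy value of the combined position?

Build the Grundy sequence for heap A with g(k) = mex{g(k−s) : s ∈ {5, 6, 7}, s ≤ k}:
g(0) = mex{} = 0
g(1) = mex{} = 0
g(2) = mex{} = 0
g(3) = mex{} = 0
g(4) = mex{} = 0
g(5) = mex{0} = 1
g(6) = mex{0} = 1
g(7) = mex{0} = 1
g(8) = mex{0} = 1
g(9) = mex{0} = 1
g(10) = mex{0,1} = 2
So g(10) = 2.
Grundy values for heap B (subtraction set {3, 4}):
g(0) = mex{} = 0
g(1) = mex{} = 0
g(2) = mex{} = 0
g(3) = mex{0} = 1
g(4) = mex{0} = 1
g(5) = mex{0} = 1
g(6) = mex{0,1} = 2
g(7) = mex{1} = 0
So g(7) = 0.
The value of a disjunctive sum is the nim-sum of the parts.
Combined value = 2 XOR 0 = 2.

2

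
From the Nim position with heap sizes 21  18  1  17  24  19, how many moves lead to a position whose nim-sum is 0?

Compute the nim-sum pairwise:
21 XOR 18 = 7
7 XOR 1 = 6
6 XOR 17 = 23
23 XOR 24 = 15
15 XOR 19 = 28
The overall nim-sum is X = 28. A heap of size p has a winning move iff p XOR X < p (reduce it to p XOR X).
  21: 21 XOR 28 = 9 < 21 — winning move (to 9).
  18: 18 XOR 28 = 14 < 18 — winning move (to 14).
  1: 1 XOR 28 = 29 ≥ 1 — no move.
  17: 17 XOR 28 = 13 < 17 — winning move (to 13).
  24: 24 XOR 28 = 4 < 24 — winning move (to 4).
  19: 19 XOR 28 = 15 < 19 — winning move (to 15).
That gives 5 winning moves.

5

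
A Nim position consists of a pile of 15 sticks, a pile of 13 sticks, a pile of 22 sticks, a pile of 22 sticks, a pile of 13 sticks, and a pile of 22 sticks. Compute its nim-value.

25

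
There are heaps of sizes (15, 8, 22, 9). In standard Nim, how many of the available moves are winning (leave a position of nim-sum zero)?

Compute the nim-sum pairwise:
15 ^ 8 = 7
7 ^ 22 = 17
17 ^ 9 = 24
The overall nim-sum is X = 24. A heap of size p has a winning move iff p XOR X < p (reduce it to p XOR X).
  15: 15 XOR 24 = 23 ≥ 15 — no move.
  8: 8 XOR 24 = 16 ≥ 8 — no move.
  22: 22 XOR 24 = 14 < 22 — winning move (to 14).
  9: 9 XOR 24 = 17 ≥ 9 — no move.
That gives 1 winning move.

1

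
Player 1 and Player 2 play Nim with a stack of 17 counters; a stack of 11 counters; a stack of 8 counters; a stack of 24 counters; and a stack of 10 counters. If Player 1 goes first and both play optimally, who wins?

Player 2 wins

Compute the nim-sum pairwise:
17 XOR 11 = 26
26 XOR 8 = 18
18 XOR 24 = 10
10 XOR 10 = 0
The nim-sum is 0, so this is a P-position: the player to move is in a losing position under optimal play; Player 1 is about to move from it and so loses — Player 2 wins.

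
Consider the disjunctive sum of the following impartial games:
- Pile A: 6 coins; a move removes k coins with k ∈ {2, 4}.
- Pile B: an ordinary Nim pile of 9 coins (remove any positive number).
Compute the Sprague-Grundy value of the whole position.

Build the Grundy sequence for pile A with g(k) = mex{g(k−s) : s ∈ {2, 4}, s ≤ k}:
g(0) = mex{} = 0
g(1) = mex{} = 0
g(2) = mex{0} = 1
g(3) = mex{0} = 1
g(4) = mex{0,1} = 2
g(5) = mex{0,1} = 2
g(6) = mex{1,2} = 0
So g(6) = 0.
Pile B is a plain Nim pile of size 9, so its Grundy value is 9.
The value of a disjunctive sum is the nim-sum of the parts.
Combined value = 0 XOR 9 = 9.

9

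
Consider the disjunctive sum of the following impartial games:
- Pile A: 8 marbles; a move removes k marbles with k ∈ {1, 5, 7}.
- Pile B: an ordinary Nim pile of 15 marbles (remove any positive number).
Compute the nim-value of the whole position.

Grundy values for pile A (subtraction set {1, 5, 7}):
g(0) = mex{} = 0
g(1) = mex{0} = 1
g(2) = mex{1} = 0
g(3) = mex{0} = 1
g(4) = mex{1} = 0
g(5) = mex{0} = 1
g(6) = mex{1} = 0
g(7) = mex{0} = 1
g(8) = mex{1} = 0
So g(8) = 0.
Pile B is a plain Nim pile of size 15, so its Grundy value is 15.
The value of a disjunctive sum is the nim-sum of the parts.
Combined value = 0 ⊕ 15 = 15.

15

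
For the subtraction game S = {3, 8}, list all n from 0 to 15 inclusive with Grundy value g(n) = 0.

0, 1, 2, 6, 7, 11, 12, 13

Build the Grundy sequence with g(k) = mex{g(k−s) : s ∈ {3, 8}, s ≤ k}:
k:     0  1  2  3  4  5  6  7  8  9 10 11 12 13 14 15
g(k):  0  0  0  1  1  1  0  0  2  1  1  0  0  0  1  1
The P-positions (g = 0) in 0..15 are 0, 1, 2, 6, 7, 11, 12, 13.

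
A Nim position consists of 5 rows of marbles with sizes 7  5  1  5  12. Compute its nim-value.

Nim-sum: 7 ⊕ 5 ⊕ 1 ⊕ 5 ⊕ 12 = 10.

10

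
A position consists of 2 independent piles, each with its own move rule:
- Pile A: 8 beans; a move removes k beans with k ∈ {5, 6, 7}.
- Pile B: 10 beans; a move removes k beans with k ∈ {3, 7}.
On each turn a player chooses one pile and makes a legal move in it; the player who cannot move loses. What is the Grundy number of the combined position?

1

For pile A, compute g(0), g(1), … with moves {5, 6, 7}:
k:     0  1  2  3  4  5  6  7  8
g(k):  0  0  0  0  0  1  1  1  1
So g(8) = 1.
Grundy values for pile B (subtraction set {3, 7}):
k:     0  1  2  3  4  5  6  7  8  9 10
g(k):  0  0  0  1  1  1  0  2  2  1  0
So g(10) = 0.
The value of a disjunctive sum is the nim-sum of the parts.
Combined value = 1 ⊕ 0 = 1.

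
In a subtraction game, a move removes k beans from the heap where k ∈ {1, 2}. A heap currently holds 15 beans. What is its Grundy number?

0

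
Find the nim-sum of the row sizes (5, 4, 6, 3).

4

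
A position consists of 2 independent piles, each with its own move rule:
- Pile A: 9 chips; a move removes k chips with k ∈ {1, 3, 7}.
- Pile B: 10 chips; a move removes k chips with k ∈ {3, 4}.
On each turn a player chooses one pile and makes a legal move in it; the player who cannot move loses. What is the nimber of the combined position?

0

Build the Grundy sequence for pile A with g(k) = mex{g(k−s) : s ∈ {1, 3, 7}, s ≤ k}:
g(0) = mex{} = 0
g(1) = mex{0} = 1
g(2) = mex{1} = 0
g(3) = mex{0} = 1
g(4) = mex{1} = 0
g(5) = mex{0} = 1
g(6) = mex{1} = 0
g(7) = mex{0} = 1
g(8) = mex{1} = 0
g(9) = mex{0} = 1
So g(9) = 1.
For pile B, compute g(0), g(1), … with moves {3, 4}:
k:     0  1  2  3  4  5  6  7  8  9 10
g(k):  0  0  0  1  1  1  2  0  0  0  1
So g(10) = 1.
By the Sprague-Grundy theorem, the Grundy value of a sum of independent games is the XOR of the component values.
Combined value = 1 ⊕ 1 = 0.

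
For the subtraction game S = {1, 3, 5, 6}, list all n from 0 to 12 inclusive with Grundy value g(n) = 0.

Grundy values for subtraction set {1, 3, 5, 6}:
g(0) = mex{} = 0
g(1) = mex{0} = 1
g(2) = mex{1} = 0
g(3) = mex{0} = 1
g(4) = mex{1} = 0
g(5) = mex{0} = 1
g(6) = mex{0,1} = 2
g(7) = mex{0,1,2} = 3
g(8) = mex{0,1,3} = 2
g(9) = mex{0,1,2} = 3
g(10) = mex{0,1,3} = 2
g(11) = mex{1,2} = 0
g(12) = mex{0,2,3} = 1
The P-positions (g = 0) in 0..12 are 0, 2, 4, 11.

0, 2, 4, 11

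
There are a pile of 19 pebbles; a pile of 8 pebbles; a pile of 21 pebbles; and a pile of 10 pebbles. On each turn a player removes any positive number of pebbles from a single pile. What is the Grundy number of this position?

Compute the nim-sum pairwise:
19 XOR 8 = 27
27 XOR 21 = 14
14 XOR 10 = 4

4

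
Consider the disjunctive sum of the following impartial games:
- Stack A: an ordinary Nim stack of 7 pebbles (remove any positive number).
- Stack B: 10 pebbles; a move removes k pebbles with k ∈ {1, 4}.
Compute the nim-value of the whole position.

7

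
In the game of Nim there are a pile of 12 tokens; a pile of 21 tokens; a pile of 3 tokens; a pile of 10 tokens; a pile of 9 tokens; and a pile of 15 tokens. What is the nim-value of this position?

In binary:
  01100  (12)
  10101  (21)
  00011  (3)
  01010  (10)
  01001  (9)
  01111  (15)
  -----
  10110  (22)

22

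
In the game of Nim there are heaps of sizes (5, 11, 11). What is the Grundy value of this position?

5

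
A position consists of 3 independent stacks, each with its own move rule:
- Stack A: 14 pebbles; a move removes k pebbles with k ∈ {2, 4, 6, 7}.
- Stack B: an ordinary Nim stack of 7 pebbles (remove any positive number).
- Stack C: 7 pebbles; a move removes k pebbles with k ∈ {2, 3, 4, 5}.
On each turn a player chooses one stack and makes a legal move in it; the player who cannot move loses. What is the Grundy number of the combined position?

5

Build the Grundy sequence for stack A with g(k) = mex{g(k−s) : s ∈ {2, 4, 6, 7}, s ≤ k}:
k:     0  1  2  3  4  5  6  7  8  9 10 11 12 13 14
g(k):  0  0  1  1  2  2  3  3  4  0  0  1  1  2  2
So g(14) = 2.
Stack B is a plain Nim stack of size 7, so its Grundy value is 7.
Grundy values for stack C (subtraction set {2, 3, 4, 5}):
k:     0  1  2  3  4  5  6  7
g(k):  0  0  1  1  2  2  3  0
So g(7) = 0.
The value of a disjunctive sum is the nim-sum of the parts.
Combined value = 2 XOR 7 XOR 0 = 5.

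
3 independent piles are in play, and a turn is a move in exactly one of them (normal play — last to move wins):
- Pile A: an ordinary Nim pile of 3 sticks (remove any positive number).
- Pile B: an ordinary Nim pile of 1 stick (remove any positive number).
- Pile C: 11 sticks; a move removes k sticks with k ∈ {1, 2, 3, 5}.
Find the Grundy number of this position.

Pile A is a plain Nim pile of size 3, so its Grundy value is 3.
Pile B is a plain Nim pile of size 1, so its Grundy value is 1.
For pile C, compute g(0), g(1), … with moves {1, 2, 3, 5}:
g(0) = mex{} = 0
g(1) = mex{0} = 1
g(2) = mex{0,1} = 2
g(3) = mex{0,1,2} = 3
g(4) = mex{1,2,3} = 0
g(5) = mex{0,2,3} = 1
g(6) = mex{0,1,3} = 2
g(7) = mex{0,1,2} = 3
g(8) = mex{1,2,3} = 0
g(9) = mex{0,2,3} = 1
g(10) = mex{0,1,3} = 2
g(11) = mex{0,1,2} = 3
So g(11) = 3.
By the Sprague-Grundy theorem, the Grundy value of a sum of independent games is the XOR of the component values.
Combined value = 3 XOR 1 XOR 3 = 1.

1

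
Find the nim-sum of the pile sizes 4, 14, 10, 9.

9

Nim-sum: 4 ⊕ 14 ⊕ 10 ⊕ 9 = 9.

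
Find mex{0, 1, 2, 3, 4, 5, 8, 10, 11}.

6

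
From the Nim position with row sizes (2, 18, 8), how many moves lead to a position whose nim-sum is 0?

1

Compute the nim-sum pairwise:
2 ⊕ 18 = 16
16 ⊕ 8 = 24
The overall nim-sum is X = 24. A row of size p has a winning move iff p XOR X < p (reduce it to p XOR X).
  2: 2 XOR 24 = 26 ≥ 2 — no move.
  18: 18 XOR 24 = 10 < 18 — winning move (to 10).
  8: 8 XOR 24 = 16 ≥ 8 — no move.
That gives 1 winning move.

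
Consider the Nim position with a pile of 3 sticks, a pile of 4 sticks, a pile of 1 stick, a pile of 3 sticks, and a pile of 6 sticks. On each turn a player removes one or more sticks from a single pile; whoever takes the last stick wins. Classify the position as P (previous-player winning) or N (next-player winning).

N-position

Compute the nim-sum pairwise:
3 ⊕ 4 = 7
7 ⊕ 1 = 6
6 ⊕ 3 = 5
5 ⊕ 6 = 3
The nim-sum is 3 ≠ 0, so this is an N-position: the player to move can win.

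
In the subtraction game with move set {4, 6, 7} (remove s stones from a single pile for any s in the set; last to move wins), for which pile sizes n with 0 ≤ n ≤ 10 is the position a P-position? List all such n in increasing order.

0, 1, 2, 3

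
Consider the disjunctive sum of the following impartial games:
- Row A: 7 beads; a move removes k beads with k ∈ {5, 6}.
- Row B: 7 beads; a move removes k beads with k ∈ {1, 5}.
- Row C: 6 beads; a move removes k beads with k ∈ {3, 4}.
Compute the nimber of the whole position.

Build the Grundy sequence for row A with g(k) = mex{g(k−s) : s ∈ {5, 6}, s ≤ k}:
k:     0  1  2  3  4  5  6  7
g(k):  0  0  0  0  0  1  1  1
So g(7) = 1.
Build the Grundy sequence for row B with g(k) = mex{g(k−s) : s ∈ {1, 5}, s ≤ k}:
g(0) = mex{} = 0
g(1) = mex{0} = 1
g(2) = mex{1} = 0
g(3) = mex{0} = 1
g(4) = mex{1} = 0
g(5) = mex{0} = 1
g(6) = mex{1} = 0
g(7) = mex{0} = 1
So g(7) = 1.
Build the Grundy sequence for row C with g(k) = mex{g(k−s) : s ∈ {3, 4}, s ≤ k}:
k:     0  1  2  3  4  5  6
g(k):  0  0  0  1  1  1  2
So g(6) = 2.
The value of a disjunctive sum is the nim-sum of the parts.
Combined value = 1 XOR 1 XOR 2 = 2.

2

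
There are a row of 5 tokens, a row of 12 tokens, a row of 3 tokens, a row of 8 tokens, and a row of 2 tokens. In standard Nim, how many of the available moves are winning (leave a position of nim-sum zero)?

Nim-sum: 5 XOR 12 XOR 3 XOR 8 XOR 2 = 0.
The nim-sum is already 0, so every move leaves a nonzero nim-sum — there are no winning moves.

0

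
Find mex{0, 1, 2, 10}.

The values 0, 1, 2 are all present; 3 is the first non-negative integer missing from the set.

3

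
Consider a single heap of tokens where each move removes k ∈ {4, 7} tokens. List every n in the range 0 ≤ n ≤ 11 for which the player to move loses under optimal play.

Build the Grundy sequence with g(k) = mex{g(k−s) : s ∈ {4, 7}, s ≤ k}:
k:     0  1  2  3  4  5  6  7  8  9 10 11
g(k):  0  0  0  0  1  1  1  1  2  2  2  0
The P-positions (g = 0) in 0..11 are 0, 1, 2, 3, 11.

0, 1, 2, 3, 11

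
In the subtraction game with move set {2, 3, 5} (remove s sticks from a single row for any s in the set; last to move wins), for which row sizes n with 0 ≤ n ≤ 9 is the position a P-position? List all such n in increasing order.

Build the Grundy sequence with g(k) = mex{g(k−s) : s ∈ {2, 3, 5}, s ≤ k}:
k:     0  1  2  3  4  5  6  7  8  9
g(k):  0  0  1  1  2  2  3  0  0  1
The P-positions (g = 0) in 0..9 are 0, 1, 7, 8.

0, 1, 7, 8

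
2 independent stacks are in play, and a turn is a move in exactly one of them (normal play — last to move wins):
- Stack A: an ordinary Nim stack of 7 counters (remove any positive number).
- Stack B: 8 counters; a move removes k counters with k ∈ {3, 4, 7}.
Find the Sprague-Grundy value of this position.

5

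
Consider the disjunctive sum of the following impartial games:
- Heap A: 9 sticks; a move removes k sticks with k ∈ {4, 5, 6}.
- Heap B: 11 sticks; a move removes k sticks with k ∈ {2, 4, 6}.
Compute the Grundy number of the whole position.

3

Build the Grundy sequence for heap A with g(k) = mex{g(k−s) : s ∈ {4, 5, 6}, s ≤ k}:
k:     0  1  2  3  4  5  6  7  8  9
g(k):  0  0  0  0  1  1  1  1  2  2
So g(9) = 2.
Build the Grundy sequence for heap B with g(k) = mex{g(k−s) : s ∈ {2, 4, 6}, s ≤ k}:
g(0) = mex{} = 0
g(1) = mex{} = 0
g(2) = mex{0} = 1
g(3) = mex{0} = 1
g(4) = mex{0,1} = 2
g(5) = mex{0,1} = 2
g(6) = mex{0,1,2} = 3
g(7) = mex{0,1,2} = 3
g(8) = mex{1,2,3} = 0
g(9) = mex{1,2,3} = 0
g(10) = mex{0,2,3} = 1
g(11) = mex{0,2,3} = 1
So g(11) = 1.
By the Sprague-Grundy theorem, the Grundy value of a sum of independent games is the XOR of the component values.
Combined value = 2 XOR 1 = 3.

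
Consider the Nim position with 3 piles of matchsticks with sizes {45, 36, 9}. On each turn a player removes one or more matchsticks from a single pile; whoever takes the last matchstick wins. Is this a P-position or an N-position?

P-position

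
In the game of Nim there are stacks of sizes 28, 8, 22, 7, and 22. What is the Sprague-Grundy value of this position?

19

Write each in binary and XOR column by column:
  11100  (28)
  01000  (8)
  10110  (22)
  00111  (7)
  10110  (22)
  -----
  10011  (19)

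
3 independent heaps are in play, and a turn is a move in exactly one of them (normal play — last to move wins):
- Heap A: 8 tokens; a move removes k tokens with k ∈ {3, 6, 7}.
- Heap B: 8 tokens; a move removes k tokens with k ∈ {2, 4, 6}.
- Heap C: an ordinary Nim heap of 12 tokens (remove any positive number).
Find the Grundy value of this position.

14

Grundy values for heap A (subtraction set {3, 6, 7}):
k:     0  1  2  3  4  5  6  7  8
g(k):  0  0  0  1  1  1  2  2  2
So g(8) = 2.
For heap B, compute g(0), g(1), … with moves {2, 4, 6}:
g(0) = mex{} = 0
g(1) = mex{} = 0
g(2) = mex{0} = 1
g(3) = mex{0} = 1
g(4) = mex{0,1} = 2
g(5) = mex{0,1} = 2
g(6) = mex{0,1,2} = 3
g(7) = mex{0,1,2} = 3
g(8) = mex{1,2,3} = 0
So g(8) = 0.
Heap C is a plain Nim heap of size 12, so its Grundy value is 12.
By the Sprague-Grundy theorem, the Grundy value of a sum of independent games is the XOR of the component values.
Combined value = 2 ⊕ 0 ⊕ 12 = 14.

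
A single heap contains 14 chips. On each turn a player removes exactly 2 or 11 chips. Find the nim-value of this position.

0

Compute g(0), g(1), … for moves {2, 11}:
g(0) = mex{} = 0
g(1) = mex{} = 0
g(2) = mex{0} = 1
g(3) = mex{0} = 1
g(4) = mex{1} = 0
g(5) = mex{1} = 0
g(6) = mex{0} = 1
g(7) = mex{0} = 1
g(8) = mex{1} = 0
g(9) = mex{1} = 0
g(10) = mex{0} = 1
g(11) = mex{0} = 1
g(12) = mex{0,1} = 2
g(13) = mex{1} = 0
g(14) = mex{1,2} = 0
So g(14) = 0.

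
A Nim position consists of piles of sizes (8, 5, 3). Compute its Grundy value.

14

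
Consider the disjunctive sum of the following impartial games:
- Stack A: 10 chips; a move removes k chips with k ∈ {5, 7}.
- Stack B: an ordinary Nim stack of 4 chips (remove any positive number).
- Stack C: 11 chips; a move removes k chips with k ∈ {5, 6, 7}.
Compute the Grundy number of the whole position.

For stack A, compute g(0), g(1), … with moves {5, 7}:
k:     0  1  2  3  4  5  6  7  8  9 10
g(k):  0  0  0  0  0  1  1  1  1  1  2
So g(10) = 2.
Stack B is a plain Nim stack of size 4, so its Grundy value is 4.
Grundy values for stack C (subtraction set {5, 6, 7}):
k:     0  1  2  3  4  5  6  7  8  9 10 11
g(k):  0  0  0  0  0  1  1  1  1  1  2  2
So g(11) = 2.
By the Sprague-Grundy theorem, the Grundy value of a sum of independent games is the XOR of the component values.
Combined value = 2 ⊕ 4 ⊕ 2 = 4.

4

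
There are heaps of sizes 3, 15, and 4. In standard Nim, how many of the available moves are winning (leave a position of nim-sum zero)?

1

In binary:
  0011  (3)
  1111  (15)
  0100  (4)
  ----
  1000  (8)
The overall nim-sum is X = 8. A heap of size p has a winning move iff p XOR X < p (reduce it to p XOR X).
  3: 3 XOR 8 = 11 ≥ 3 — no move.
  15: 15 XOR 8 = 7 < 15 — winning move (to 7).
  4: 4 XOR 8 = 12 ≥ 4 — no move.
That gives 1 winning move.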